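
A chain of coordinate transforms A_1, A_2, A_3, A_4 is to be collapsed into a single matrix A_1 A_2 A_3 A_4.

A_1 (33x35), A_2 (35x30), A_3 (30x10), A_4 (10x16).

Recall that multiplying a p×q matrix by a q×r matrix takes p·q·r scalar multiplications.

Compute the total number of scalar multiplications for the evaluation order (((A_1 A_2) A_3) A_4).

(A_1 A_2): 33×35 by 35×30 → 33×30, cost 33·35·30 = 34650
((A_1 A_2) A_3): 33×30 by 30×10 → 33×10, cost 33·30·10 = 9900; cumulative 44550
(((A_1 A_2) A_3) A_4): 33×10 by 10×16 → 33×16, cost 33·10·16 = 5280; cumulative 49830
Total: 49830 scalar multiplications.

49830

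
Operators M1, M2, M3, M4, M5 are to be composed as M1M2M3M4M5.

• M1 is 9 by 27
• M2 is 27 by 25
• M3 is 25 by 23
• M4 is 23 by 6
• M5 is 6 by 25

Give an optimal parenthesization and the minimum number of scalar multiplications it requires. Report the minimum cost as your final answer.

10308

Adjacent pairs: M1M2 = 9·27·25 = 6075; M2M3 = 27·25·23 = 15525; M3M4 = 25·23·6 = 3450; M4M5 = 23·6·25 = 3450.
Length 3: M1..M3: k=1: 0+15525+9·27·23=21114; k=2: 6075+0+9·25·23=11250 → min 11250 | M2..M4: k=2: 0+3450+27·25·6=7500; k=3: 15525+0+27·23·6=19251 → min 7500 | M3..M5: k=3: 0+3450+25·23·25=17825; k=4: 3450+0+25·6·25=7200 → min 7200.
Length 4: M1..M4: k=1: 0+7500+9·27·6=8958; k=2: 6075+3450+9·25·6=10875; k=3: 11250+0+9·23·6=12492 → min 8958 | M2..M5: k=2: 0+7200+27·25·25=24075; k=3: 15525+3450+27·23·25=34500; k=4: 7500+0+27·6·25=11550 → min 11550.
Length 5: M1..M5: k=1: 0+11550+9·27·25=17625; k=2: 6075+7200+9·25·25=18900; k=3: 11250+3450+9·23·25=19875; k=4: 8958+0+9·6·25=10308 → min 10308.
Optimal parenthesization: ((M1(M2(M3M4)))M5) with cost 10308.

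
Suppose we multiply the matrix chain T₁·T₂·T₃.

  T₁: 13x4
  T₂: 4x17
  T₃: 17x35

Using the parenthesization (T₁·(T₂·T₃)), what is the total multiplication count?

(T₂·T₃): 4×17 by 17×35 → 4×35, cost 4·17·35 = 2380
(T₁·(T₂·T₃)): 13×4 by 4×35 → 13×35, cost 13·4·35 = 1820; cumulative 4200
Total: 4200 scalar multiplications.

4200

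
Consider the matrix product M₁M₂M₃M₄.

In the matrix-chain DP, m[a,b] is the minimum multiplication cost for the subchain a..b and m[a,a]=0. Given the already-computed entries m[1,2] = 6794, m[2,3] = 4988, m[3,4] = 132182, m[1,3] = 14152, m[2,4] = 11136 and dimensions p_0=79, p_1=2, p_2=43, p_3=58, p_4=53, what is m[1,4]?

m[1,4] = min over k∈[1,3] of m[1,k]+m[k+1,4]+p_{0}·p_k·p_{4}.
k=1: 0 + 11136 + 79·2·53 = 19510; k=2: 6794 + 132182 + 79·43·53 = 319017; k=3: 14152 + 0 + 79·58·53 = 256998.
Minimum: 19510 at k=1.

19510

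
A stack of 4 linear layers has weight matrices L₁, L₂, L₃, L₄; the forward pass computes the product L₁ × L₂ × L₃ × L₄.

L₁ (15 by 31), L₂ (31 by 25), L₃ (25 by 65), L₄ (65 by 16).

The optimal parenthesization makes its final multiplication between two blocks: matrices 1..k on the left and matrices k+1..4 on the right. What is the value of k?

2

Adjacent pairs: L₁L₂ = 15·31·25 = 11625; L₂L₃ = 31·25·65 = 50375; L₃L₄ = 25·65·16 = 26000.
Length 3: L₁..L₃: k=1: 0+50375+15·31·65=80600; k=2: 11625+0+15·25·65=36000 → min 36000 | L₂..L₄: k=2: 0+26000+31·25·16=38400; k=3: 50375+0+31·65·16=82615 → min 38400.
Top-level splits: k=1: (L₁..L₁)·(L₂..L₄) → 0+38400+15·31·16 = 45840; k=2: (L₁..L₂)·(L₃..L₄) → 11625+26000+15·25·16 = 43625; k=3: (L₁..L₃)·(L₄..L₄) → 36000+0+15·65·16 = 51600.
Best split is after L₂, i.e. k = 2.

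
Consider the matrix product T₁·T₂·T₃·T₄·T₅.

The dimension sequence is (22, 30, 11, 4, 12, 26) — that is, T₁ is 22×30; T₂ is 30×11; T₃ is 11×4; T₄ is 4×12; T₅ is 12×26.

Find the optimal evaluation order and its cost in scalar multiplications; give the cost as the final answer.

7496

Adjacent pairs: T₁T₂ = 22·30·11 = 7260; T₂T₃ = 30·11·4 = 1320; T₃T₄ = 11·4·12 = 528; T₄T₅ = 4·12·26 = 1248.
Length 3: T₁..T₃: k=1: 0+1320+22·30·4=3960; k=2: 7260+0+22·11·4=8228 → min 3960 | T₂..T₄: k=2: 0+528+30·11·12=4488; k=3: 1320+0+30·4·12=2760 → min 2760 | T₃..T₅: k=3: 0+1248+11·4·26=2392; k=4: 528+0+11·12·26=3960 → min 2392.
Length 4: T₁..T₄: k=1: 0+2760+22·30·12=10680; k=2: 7260+528+22·11·12=10692; k=3: 3960+0+22·4·12=5016 → min 5016 | T₂..T₅: k=2: 0+2392+30·11·26=10972; k=3: 1320+1248+30·4·26=5688; k=4: 2760+0+30·12·26=12120 → min 5688.
Length 5: T₁..T₅: k=1: 0+5688+22·30·26=22848; k=2: 7260+2392+22·11·26=15944; k=3: 3960+1248+22·4·26=7496; k=4: 5016+0+22·12·26=11880 → min 7496.
Optimal parenthesization: ((T₁·(T₂·T₃))·(T₄·T₅)) with cost 7496.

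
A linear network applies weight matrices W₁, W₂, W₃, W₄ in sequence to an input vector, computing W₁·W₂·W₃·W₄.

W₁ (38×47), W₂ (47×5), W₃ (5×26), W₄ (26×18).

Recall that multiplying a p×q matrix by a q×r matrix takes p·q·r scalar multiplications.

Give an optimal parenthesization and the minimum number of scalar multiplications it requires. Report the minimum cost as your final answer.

Adjacent pairs: W₁W₂ = 38·47·5 = 8930; W₂W₃ = 47·5·26 = 6110; W₃W₄ = 5·26·18 = 2340.
Length 3: W₁..W₃: k=1: 0+6110+38·47·26=52546; k=2: 8930+0+38·5·26=13870 → min 13870 | W₂..W₄: k=2: 0+2340+47·5·18=6570; k=3: 6110+0+47·26·18=28106 → min 6570.
Length 4: W₁..W₄: k=1: 0+6570+38·47·18=38718; k=2: 8930+2340+38·5·18=14690; k=3: 13870+0+38·26·18=31654 → min 14690.
Optimal parenthesization: ((W₁·W₂)·(W₃·W₄)) with cost 14690.

14690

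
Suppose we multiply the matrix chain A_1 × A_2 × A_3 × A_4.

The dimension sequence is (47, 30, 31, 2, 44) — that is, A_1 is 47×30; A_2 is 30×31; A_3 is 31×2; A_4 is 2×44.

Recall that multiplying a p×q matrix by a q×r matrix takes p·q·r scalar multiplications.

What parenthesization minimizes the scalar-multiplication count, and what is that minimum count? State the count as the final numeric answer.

Adjacent pairs: A_1A_2 = 47·30·31 = 43710; A_2A_3 = 30·31·2 = 1860; A_3A_4 = 31·2·44 = 2728.
Length 3: A_1..A_3: k=1: 0+1860+47·30·2=4680; k=2: 43710+0+47·31·2=46624 → min 4680 | A_2..A_4: k=2: 0+2728+30·31·44=43648; k=3: 1860+0+30·2·44=4500 → min 4500.
Length 4: A_1..A_4: k=1: 0+4500+47·30·44=66540; k=2: 43710+2728+47·31·44=110546; k=3: 4680+0+47·2·44=8816 → min 8816.
Optimal parenthesization: ((A_1 × (A_2 × A_3)) × A_4) with cost 8816.

8816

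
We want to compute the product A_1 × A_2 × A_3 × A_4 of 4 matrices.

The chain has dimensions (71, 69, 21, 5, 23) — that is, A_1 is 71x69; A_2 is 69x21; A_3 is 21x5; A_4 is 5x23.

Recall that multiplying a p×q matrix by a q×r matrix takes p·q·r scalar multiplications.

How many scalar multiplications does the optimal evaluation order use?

39905

Adjacent pairs: A_1A_2 = 71·69·21 = 102879; A_2A_3 = 69·21·5 = 7245; A_3A_4 = 21·5·23 = 2415.
Length 3: A_1..A_3: k=1: 0+7245+71·69·5=31740; k=2: 102879+0+71·21·5=110334 → min 31740 | A_2..A_4: k=2: 0+2415+69·21·23=35742; k=3: 7245+0+69·5·23=15180 → min 15180.
Length 4: A_1..A_4: k=1: 0+15180+71·69·23=127857; k=2: 102879+2415+71·21·23=139587; k=3: 31740+0+71·5·23=39905 → min 39905.
Optimal order: ((A_1 × (A_2 × A_3)) × A_4) with cost 39905.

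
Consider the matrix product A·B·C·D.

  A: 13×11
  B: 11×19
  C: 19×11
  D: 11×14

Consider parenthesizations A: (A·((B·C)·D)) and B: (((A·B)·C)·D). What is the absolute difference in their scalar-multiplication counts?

Order A = (A·((B·C)·D)): (B·C): 11×19 by 19×11 → 11×11, cost 11·19·11 = 2299; ((B·C)·D): 11×11 by 11×14 → 11×14, cost 11·11·14 = 1694; cumulative 3993; (A·((B·C)·D)): 13×11 by 11×14 → 13×14, cost 13·11·14 = 2002; cumulative 5995. Total 5995.
Order B = (((A·B)·C)·D): (A·B): 13×11 by 11×19 → 13×19, cost 13·11·19 = 2717; ((A·B)·C): 13×19 by 19×11 → 13×11, cost 13·19·11 = 2717; cumulative 5434; (((A·B)·C)·D): 13×11 by 11×14 → 13×14, cost 13·11·14 = 2002; cumulative 7436. Total 7436.
Difference: |5995 − 7436| = 1441.

1441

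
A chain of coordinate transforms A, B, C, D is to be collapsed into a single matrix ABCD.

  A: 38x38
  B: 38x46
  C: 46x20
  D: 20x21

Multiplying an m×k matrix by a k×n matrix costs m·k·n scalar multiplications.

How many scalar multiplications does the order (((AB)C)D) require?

(AB): 38×38 by 38×46 → 38×46, cost 38·38·46 = 66424
((AB)C): 38×46 by 46×20 → 38×20, cost 38·46·20 = 34960; cumulative 101384
(((AB)C)D): 38×20 by 20×21 → 38×21, cost 38·20·21 = 15960; cumulative 117344
Total: 117344 scalar multiplications.

117344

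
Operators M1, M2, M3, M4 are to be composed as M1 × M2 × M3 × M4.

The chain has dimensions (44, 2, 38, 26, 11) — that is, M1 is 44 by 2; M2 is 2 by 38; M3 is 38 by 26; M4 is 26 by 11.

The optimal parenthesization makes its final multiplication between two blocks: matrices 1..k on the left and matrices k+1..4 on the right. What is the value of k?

1

Adjacent pairs: M1M2 = 44·2·38 = 3344; M2M3 = 2·38·26 = 1976; M3M4 = 38·26·11 = 10868.
Length 3: M1..M3: k=1: 0+1976+44·2·26=4264; k=2: 3344+0+44·38·26=46816 → min 4264 | M2..M4: k=2: 0+10868+2·38·11=11704; k=3: 1976+0+2·26·11=2548 → min 2548.
Top-level splits: k=1: (M1..M1)·(M2..M4) → 0+2548+44·2·11 = 3516; k=2: (M1..M2)·(M3..M4) → 3344+10868+44·38·11 = 32604; k=3: (M1..M3)·(M4..M4) → 4264+0+44·26·11 = 16848.
Best split is after M1, i.e. k = 1.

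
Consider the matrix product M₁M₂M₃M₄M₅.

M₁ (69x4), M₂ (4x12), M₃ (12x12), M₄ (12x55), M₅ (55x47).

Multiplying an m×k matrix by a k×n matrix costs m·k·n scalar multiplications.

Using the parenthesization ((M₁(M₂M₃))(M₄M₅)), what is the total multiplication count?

(M₂M₃): 4×12 by 12×12 → 4×12, cost 4·12·12 = 576
(M₁(M₂M₃)): 69×4 by 4×12 → 69×12, cost 69·4·12 = 3312; cumulative 3888
(M₄M₅): 12×55 by 55×47 → 12×47, cost 12·55·47 = 31020
((M₁(M₂M₃))(M₄M₅)): 69×12 by 12×47 → 69×47, cost 69·12·47 = 38916; cumulative 73824
Total: 73824 scalar multiplications.

73824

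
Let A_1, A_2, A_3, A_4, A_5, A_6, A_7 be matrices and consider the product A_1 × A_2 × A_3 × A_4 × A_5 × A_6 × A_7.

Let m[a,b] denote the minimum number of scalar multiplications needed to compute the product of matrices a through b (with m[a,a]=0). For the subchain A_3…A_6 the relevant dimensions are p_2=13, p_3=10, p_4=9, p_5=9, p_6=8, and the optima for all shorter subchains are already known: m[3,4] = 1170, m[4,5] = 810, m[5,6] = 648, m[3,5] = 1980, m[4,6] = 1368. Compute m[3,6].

2408

m[3,6] = min over k∈[3,5] of m[3,k]+m[k+1,6]+p_{2}·p_k·p_{6}.
k=3: 0 + 1368 + 13·10·8 = 2408; k=4: 1170 + 648 + 13·9·8 = 2754; k=5: 1980 + 0 + 13·9·8 = 2916.
Minimum: 2408 at k=3.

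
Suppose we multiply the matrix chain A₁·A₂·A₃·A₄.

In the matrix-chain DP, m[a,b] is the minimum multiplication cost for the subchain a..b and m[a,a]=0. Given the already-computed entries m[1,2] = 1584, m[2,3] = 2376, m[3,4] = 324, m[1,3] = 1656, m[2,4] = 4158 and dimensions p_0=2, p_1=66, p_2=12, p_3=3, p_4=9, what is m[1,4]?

m[1,4] = min over k∈[1,3] of m[1,k]+m[k+1,4]+p_{0}·p_k·p_{4}.
k=1: 0 + 4158 + 2·66·9 = 5346; k=2: 1584 + 324 + 2·12·9 = 2124; k=3: 1656 + 0 + 2·3·9 = 1710.
Minimum: 1710 at k=3.

1710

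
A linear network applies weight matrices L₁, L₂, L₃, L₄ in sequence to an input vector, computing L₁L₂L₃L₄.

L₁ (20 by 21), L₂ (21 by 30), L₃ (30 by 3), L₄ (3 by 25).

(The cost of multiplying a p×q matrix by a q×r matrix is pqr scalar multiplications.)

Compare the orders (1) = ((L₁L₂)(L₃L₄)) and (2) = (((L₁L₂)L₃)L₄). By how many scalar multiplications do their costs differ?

Order (1) = ((L₁L₂)(L₃L₄)): (L₁L₂): 20×21 by 21×30 → 20×30, cost 20·21·30 = 12600; (L₃L₄): 30×3 by 3×25 → 30×25, cost 30·3·25 = 2250; ((L₁L₂)(L₃L₄)): 20×30 by 30×25 → 20×25, cost 20·30·25 = 15000; cumulative 29850. Total 29850.
Order (2) = (((L₁L₂)L₃)L₄): (L₁L₂): 20×21 by 21×30 → 20×30, cost 20·21·30 = 12600; ((L₁L₂)L₃): 20×30 by 30×3 → 20×3, cost 20·30·3 = 1800; cumulative 14400; (((L₁L₂)L₃)L₄): 20×3 by 3×25 → 20×25, cost 20·3·25 = 1500; cumulative 15900. Total 15900.
Difference: |29850 − 15900| = 13950.

13950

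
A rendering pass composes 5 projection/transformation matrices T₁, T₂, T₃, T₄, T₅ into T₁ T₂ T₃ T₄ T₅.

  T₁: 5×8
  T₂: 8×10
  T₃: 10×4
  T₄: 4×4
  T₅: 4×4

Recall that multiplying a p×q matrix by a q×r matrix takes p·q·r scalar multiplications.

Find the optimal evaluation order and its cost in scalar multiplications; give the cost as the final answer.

Adjacent pairs: T₁T₂ = 5·8·10 = 400; T₂T₃ = 8·10·4 = 320; T₃T₄ = 10·4·4 = 160; T₄T₅ = 4·4·4 = 64.
Length 3: T₁..T₃: k=1: 0+320+5·8·4=480; k=2: 400+0+5·10·4=600 → min 480 | T₂..T₄: k=2: 0+160+8·10·4=480; k=3: 320+0+8·4·4=448 → min 448 | T₃..T₅: k=3: 0+64+10·4·4=224; k=4: 160+0+10·4·4=320 → min 224.
Length 4: T₁..T₄: k=1: 0+448+5·8·4=608; k=2: 400+160+5·10·4=760; k=3: 480+0+5·4·4=560 → min 560 | T₂..T₅: k=2: 0+224+8·10·4=544; k=3: 320+64+8·4·4=512; k=4: 448+0+8·4·4=576 → min 512.
Length 5: T₁..T₅: k=1: 0+512+5·8·4=672; k=2: 400+224+5·10·4=824; k=3: 480+64+5·4·4=624; k=4: 560+0+5·4·4=640 → min 624.
Optimal parenthesization: ((T₁ (T₂ T₃)) (T₄ T₅)) with cost 624.

624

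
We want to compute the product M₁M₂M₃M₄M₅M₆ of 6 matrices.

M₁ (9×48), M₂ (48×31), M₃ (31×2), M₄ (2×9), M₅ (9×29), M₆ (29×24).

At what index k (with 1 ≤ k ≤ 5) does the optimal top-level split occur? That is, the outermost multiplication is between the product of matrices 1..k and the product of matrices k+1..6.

3

Adjacent pairs: M₁M₂ = 9·48·31 = 13392; M₂M₃ = 48·31·2 = 2976; M₃M₄ = 31·2·9 = 558; M₄M₅ = 2·9·29 = 522; M₅M₆ = 9·29·24 = 6264.
Length 3: M₁..M₃: k=1: 0+2976+9·48·2=3840; k=2: 13392+0+9·31·2=13950 → min 3840 | M₂..M₄: k=2: 0+558+48·31·9=13950; k=3: 2976+0+48·2·9=3840 → min 3840 | M₃..M₅: k=3: 0+522+31·2·29=2320; k=4: 558+0+31·9·29=8649 → min 2320 | M₄..M₆: k=4: 0+6264+2·9·24=6696; k=5: 522+0+2·29·24=1914 → min 1914.
Length 4: M₁..M₄: k=1: 0+3840+9·48·9=7728; k=2: 13392+558+9·31·9=16461; k=3: 3840+0+9·2·9=4002 → min 4002 | M₂..M₅: k=2: 0+2320+48·31·29=45472; k=3: 2976+522+48·2·29=6282; k=4: 3840+0+48·9·29=16368 → min 6282 | M₃..M₆: k=3: 0+1914+31·2·24=3402; k=4: 558+6264+31·9·24=13518; k=5: 2320+0+31·29·24=23896 → min 3402.
Length 5: M₁..M₅: k=1: 0+6282+9·48·29=18810; k=2: 13392+2320+9·31·29=23803; k=3: 3840+522+9·2·29=4884; k=4: 4002+0+9·9·29=6351 → min 4884 | M₂..M₆: k=2: 0+3402+48·31·24=39114; k=3: 2976+1914+48·2·24=7194; k=4: 3840+6264+48·9·24=20472; k=5: 6282+0+48·29·24=39690 → min 7194.
Top-level splits: k=1: (M₁..M₁)·(M₂..M₆) → 0+7194+9·48·24 = 17562; k=2: (M₁..M₂)·(M₃..M₆) → 13392+3402+9·31·24 = 23490; k=3: (M₁..M₃)·(M₄..M₆) → 3840+1914+9·2·24 = 6186; k=4: (M₁..M₄)·(M₅..M₆) → 4002+6264+9·9·24 = 12210; k=5: (M₁..M₅)·(M₆..M₆) → 4884+0+9·29·24 = 11148.
Best split is after M₃, i.e. k = 3.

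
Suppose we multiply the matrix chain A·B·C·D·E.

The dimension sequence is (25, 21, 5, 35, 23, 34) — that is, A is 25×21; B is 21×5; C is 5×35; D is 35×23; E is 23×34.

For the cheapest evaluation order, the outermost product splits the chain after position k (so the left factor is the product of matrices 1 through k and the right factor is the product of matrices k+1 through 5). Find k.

2

Adjacent pairs: AB = 25·21·5 = 2625; BC = 21·5·35 = 3675; CD = 5·35·23 = 4025; DE = 35·23·34 = 27370.
Length 3: A..C: k=1: 0+3675+25·21·35=22050; k=2: 2625+0+25·5·35=7000 → min 7000 | B..D: k=2: 0+4025+21·5·23=6440; k=3: 3675+0+21·35·23=20580 → min 6440 | C..E: k=3: 0+27370+5·35·34=33320; k=4: 4025+0+5·23·34=7935 → min 7935.
Length 4: A..D: k=1: 0+6440+25·21·23=18515; k=2: 2625+4025+25·5·23=9525; k=3: 7000+0+25·35·23=27125 → min 9525 | B..E: k=2: 0+7935+21·5·34=11505; k=3: 3675+27370+21·35·34=56035; k=4: 6440+0+21·23·34=22862 → min 11505.
Top-level splits: k=1: (A..A)·(B..E) → 0+11505+25·21·34 = 29355; k=2: (A..B)·(C..E) → 2625+7935+25·5·34 = 14810; k=3: (A..C)·(D..E) → 7000+27370+25·35·34 = 64120; k=4: (A..D)·(E..E) → 9525+0+25·23·34 = 29075.
Best split is after B, i.e. k = 2.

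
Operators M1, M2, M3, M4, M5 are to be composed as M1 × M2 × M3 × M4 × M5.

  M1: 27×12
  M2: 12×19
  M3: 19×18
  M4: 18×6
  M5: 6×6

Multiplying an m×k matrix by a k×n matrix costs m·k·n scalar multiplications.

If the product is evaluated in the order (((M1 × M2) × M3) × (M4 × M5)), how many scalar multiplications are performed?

(M1 × M2): 27×12 by 12×19 → 27×19, cost 27·12·19 = 6156
((M1 × M2) × M3): 27×19 by 19×18 → 27×18, cost 27·19·18 = 9234; cumulative 15390
(M4 × M5): 18×6 by 6×6 → 18×6, cost 18·6·6 = 648
(((M1 × M2) × M3) × (M4 × M5)): 27×18 by 18×6 → 27×6, cost 27·18·6 = 2916; cumulative 18954
Total: 18954 scalar multiplications.

18954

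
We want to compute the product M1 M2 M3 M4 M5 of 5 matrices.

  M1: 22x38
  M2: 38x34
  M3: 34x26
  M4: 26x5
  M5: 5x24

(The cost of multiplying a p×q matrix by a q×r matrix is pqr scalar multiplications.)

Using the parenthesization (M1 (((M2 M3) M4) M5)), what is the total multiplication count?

63156

(M2 M3): 38×34 by 34×26 → 38×26, cost 38·34·26 = 33592
((M2 M3) M4): 38×26 by 26×5 → 38×5, cost 38·26·5 = 4940; cumulative 38532
(((M2 M3) M4) M5): 38×5 by 5×24 → 38×24, cost 38·5·24 = 4560; cumulative 43092
(M1 (((M2 M3) M4) M5)): 22×38 by 38×24 → 22×24, cost 22·38·24 = 20064; cumulative 63156
Total: 63156 scalar multiplications.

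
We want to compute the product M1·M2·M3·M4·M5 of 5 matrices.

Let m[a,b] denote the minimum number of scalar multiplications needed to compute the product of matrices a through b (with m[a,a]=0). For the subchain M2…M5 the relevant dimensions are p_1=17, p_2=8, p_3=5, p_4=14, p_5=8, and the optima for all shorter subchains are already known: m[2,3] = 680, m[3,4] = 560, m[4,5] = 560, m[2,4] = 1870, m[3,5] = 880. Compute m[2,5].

m[2,5] = min over k∈[2,4] of m[2,k]+m[k+1,5]+p_{1}·p_k·p_{5}.
k=2: 0 + 880 + 17·8·8 = 1968; k=3: 680 + 560 + 17·5·8 = 1920; k=4: 1870 + 0 + 17·14·8 = 3774.
Minimum: 1920 at k=3.

1920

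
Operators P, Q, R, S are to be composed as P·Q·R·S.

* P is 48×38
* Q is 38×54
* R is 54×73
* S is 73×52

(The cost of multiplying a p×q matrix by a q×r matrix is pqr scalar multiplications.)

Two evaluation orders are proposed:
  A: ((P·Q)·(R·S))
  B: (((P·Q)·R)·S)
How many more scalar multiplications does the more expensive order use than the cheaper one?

31656

Order A = ((P·Q)·(R·S)): (P·Q): 48×38 by 38×54 → 48×54, cost 48·38·54 = 98496; (R·S): 54×73 by 73×52 → 54×52, cost 54·73·52 = 204984; ((P·Q)·(R·S)): 48×54 by 54×52 → 48×52, cost 48·54·52 = 134784; cumulative 438264. Total 438264.
Order B = (((P·Q)·R)·S): (P·Q): 48×38 by 38×54 → 48×54, cost 48·38·54 = 98496; ((P·Q)·R): 48×54 by 54×73 → 48×73, cost 48·54·73 = 189216; cumulative 287712; (((P·Q)·R)·S): 48×73 by 73×52 → 48×52, cost 48·73·52 = 182208; cumulative 469920. Total 469920.
Difference: |438264 − 469920| = 31656.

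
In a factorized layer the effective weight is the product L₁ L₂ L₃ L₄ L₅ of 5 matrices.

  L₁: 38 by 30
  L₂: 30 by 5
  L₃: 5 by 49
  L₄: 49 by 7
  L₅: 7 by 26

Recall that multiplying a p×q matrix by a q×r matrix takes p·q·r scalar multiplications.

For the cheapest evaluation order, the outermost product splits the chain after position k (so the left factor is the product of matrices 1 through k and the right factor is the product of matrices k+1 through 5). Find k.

Adjacent pairs: L₁L₂ = 38·30·5 = 5700; L₂L₃ = 30·5·49 = 7350; L₃L₄ = 5·49·7 = 1715; L₄L₅ = 49·7·26 = 8918.
Length 3: L₁..L₃: k=1: 0+7350+38·30·49=63210; k=2: 5700+0+38·5·49=15010 → min 15010 | L₂..L₄: k=2: 0+1715+30·5·7=2765; k=3: 7350+0+30·49·7=17640 → min 2765 | L₃..L₅: k=3: 0+8918+5·49·26=15288; k=4: 1715+0+5·7·26=2625 → min 2625.
Length 4: L₁..L₄: k=1: 0+2765+38·30·7=10745; k=2: 5700+1715+38·5·7=8745; k=3: 15010+0+38·49·7=28044 → min 8745 | L₂..L₅: k=2: 0+2625+30·5·26=6525; k=3: 7350+8918+30·49·26=54488; k=4: 2765+0+30·7·26=8225 → min 6525.
Top-level splits: k=1: (L₁..L₁)·(L₂..L₅) → 0+6525+38·30·26 = 36165; k=2: (L₁..L₂)·(L₃..L₅) → 5700+2625+38·5·26 = 13265; k=3: (L₁..L₃)·(L₄..L₅) → 15010+8918+38·49·26 = 72340; k=4: (L₁..L₄)·(L₅..L₅) → 8745+0+38·7·26 = 15661.
Best split is after L₂, i.e. k = 2.

2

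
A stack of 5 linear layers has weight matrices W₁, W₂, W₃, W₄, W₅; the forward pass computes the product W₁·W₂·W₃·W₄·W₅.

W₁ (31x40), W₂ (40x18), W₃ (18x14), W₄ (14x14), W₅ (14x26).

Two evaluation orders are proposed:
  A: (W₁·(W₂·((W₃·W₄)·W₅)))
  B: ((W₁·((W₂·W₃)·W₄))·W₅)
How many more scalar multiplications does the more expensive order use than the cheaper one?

14476

Order A = (W₁·(W₂·((W₃·W₄)·W₅))): (W₃·W₄): 18×14 by 14×14 → 18×14, cost 18·14·14 = 3528; ((W₃·W₄)·W₅): 18×14 by 14×26 → 18×26, cost 18·14·26 = 6552; cumulative 10080; (W₂·((W₃·W₄)·W₅)): 40×18 by 18×26 → 40×26, cost 40·18·26 = 18720; cumulative 28800; (W₁·(W₂·((W₃·W₄)·W₅))): 31×40 by 40×26 → 31×26, cost 31·40·26 = 32240; cumulative 61040. Total 61040.
Order B = ((W₁·((W₂·W₃)·W₄))·W₅): (W₂·W₃): 40×18 by 18×14 → 40×14, cost 40·18·14 = 10080; ((W₂·W₃)·W₄): 40×14 by 14×14 → 40×14, cost 40·14·14 = 7840; cumulative 17920; (W₁·((W₂·W₃)·W₄)): 31×40 by 40×14 → 31×14, cost 31·40·14 = 17360; cumulative 35280; ((W₁·((W₂·W₃)·W₄))·W₅): 31×14 by 14×26 → 31×26, cost 31·14·26 = 11284; cumulative 46564. Total 46564.
Difference: |61040 − 46564| = 14476.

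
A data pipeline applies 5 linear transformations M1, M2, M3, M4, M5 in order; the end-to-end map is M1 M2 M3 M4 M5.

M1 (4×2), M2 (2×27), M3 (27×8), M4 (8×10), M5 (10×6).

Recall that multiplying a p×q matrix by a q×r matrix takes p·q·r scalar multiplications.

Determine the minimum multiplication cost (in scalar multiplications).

Adjacent pairs: M1M2 = 4·2·27 = 216; M2M3 = 2·27·8 = 432; M3M4 = 27·8·10 = 2160; M4M5 = 8·10·6 = 480.
Length 3: M1..M3: k=1: 0+432+4·2·8=496; k=2: 216+0+4·27·8=1080 → min 496 | M2..M4: k=2: 0+2160+2·27·10=2700; k=3: 432+0+2·8·10=592 → min 592 | M3..M5: k=3: 0+480+27·8·6=1776; k=4: 2160+0+27·10·6=3780 → min 1776.
Length 4: M1..M4: k=1: 0+592+4·2·10=672; k=2: 216+2160+4·27·10=3456; k=3: 496+0+4·8·10=816 → min 672 | M2..M5: k=2: 0+1776+2·27·6=2100; k=3: 432+480+2·8·6=1008; k=4: 592+0+2·10·6=712 → min 712.
Length 5: M1..M5: k=1: 0+712+4·2·6=760; k=2: 216+1776+4·27·6=2640; k=3: 496+480+4·8·6=1168; k=4: 672+0+4·10·6=912 → min 760.
Optimal order: (M1 (((M2 M3) M4) M5)) with cost 760.

760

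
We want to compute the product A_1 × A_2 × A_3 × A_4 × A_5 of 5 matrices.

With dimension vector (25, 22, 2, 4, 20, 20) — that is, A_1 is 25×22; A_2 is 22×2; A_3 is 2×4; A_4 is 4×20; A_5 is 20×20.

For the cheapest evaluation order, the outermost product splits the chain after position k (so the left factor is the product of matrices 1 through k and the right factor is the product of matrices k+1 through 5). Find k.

Adjacent pairs: A_1A_2 = 25·22·2 = 1100; A_2A_3 = 22·2·4 = 176; A_3A_4 = 2·4·20 = 160; A_4A_5 = 4·20·20 = 1600.
Length 3: A_1..A_3: k=1: 0+176+25·22·4=2376; k=2: 1100+0+25·2·4=1300 → min 1300 | A_2..A_4: k=2: 0+160+22·2·20=1040; k=3: 176+0+22·4·20=1936 → min 1040 | A_3..A_5: k=3: 0+1600+2·4·20=1760; k=4: 160+0+2·20·20=960 → min 960.
Length 4: A_1..A_4: k=1: 0+1040+25·22·20=12040; k=2: 1100+160+25·2·20=2260; k=3: 1300+0+25·4·20=3300 → min 2260 | A_2..A_5: k=2: 0+960+22·2·20=1840; k=3: 176+1600+22·4·20=3536; k=4: 1040+0+22·20·20=9840 → min 1840.
Top-level splits: k=1: (A_1..A_1)·(A_2..A_5) → 0+1840+25·22·20 = 12840; k=2: (A_1..A_2)·(A_3..A_5) → 1100+960+25·2·20 = 3060; k=3: (A_1..A_3)·(A_4..A_5) → 1300+1600+25·4·20 = 4900; k=4: (A_1..A_4)·(A_5..A_5) → 2260+0+25·20·20 = 12260.
Best split is after A_2, i.e. k = 2.

2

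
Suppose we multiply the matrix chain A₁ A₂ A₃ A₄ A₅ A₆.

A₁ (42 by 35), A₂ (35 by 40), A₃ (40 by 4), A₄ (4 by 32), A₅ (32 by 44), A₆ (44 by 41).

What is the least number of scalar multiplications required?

Adjacent pairs: A₁A₂ = 42·35·40 = 58800; A₂A₃ = 35·40·4 = 5600; A₃A₄ = 40·4·32 = 5120; A₄A₅ = 4·32·44 = 5632; A₅A₆ = 32·44·41 = 57728.
Length 3: A₁..A₃: k=1: 0+5600+42·35·4=11480; k=2: 58800+0+42·40·4=65520 → min 11480 | A₂..A₄: k=2: 0+5120+35·40·32=49920; k=3: 5600+0+35·4·32=10080 → min 10080 | A₃..A₅: k=3: 0+5632+40·4·44=12672; k=4: 5120+0+40·32·44=61440 → min 12672 | A₄..A₆: k=4: 0+57728+4·32·41=62976; k=5: 5632+0+4·44·41=12848 → min 12848.
Length 4: A₁..A₄: k=1: 0+10080+42·35·32=57120; k=2: 58800+5120+42·40·32=117680; k=3: 11480+0+42·4·32=16856 → min 16856 | A₂..A₅: k=2: 0+12672+35·40·44=74272; k=3: 5600+5632+35·4·44=17392; k=4: 10080+0+35·32·44=59360 → min 17392 | A₃..A₆: k=3: 0+12848+40·4·41=19408; k=4: 5120+57728+40·32·41=115328; k=5: 12672+0+40·44·41=84832 → min 19408.
Length 5: A₁..A₅: k=1: 0+17392+42·35·44=82072; k=2: 58800+12672+42·40·44=145392; k=3: 11480+5632+42·4·44=24504; k=4: 16856+0+42·32·44=75992 → min 24504 | A₂..A₆: k=2: 0+19408+35·40·41=76808; k=3: 5600+12848+35·4·41=24188; k=4: 10080+57728+35·32·41=113728; k=5: 17392+0+35·44·41=80532 → min 24188.
Length 6: A₁..A₆: k=1: 0+24188+42·35·41=84458; k=2: 58800+19408+42·40·41=147088; k=3: 11480+12848+42·4·41=31216; k=4: 16856+57728+42·32·41=129688; k=5: 24504+0+42·44·41=100272 → min 31216.
Optimal order: ((A₁ (A₂ A₃)) ((A₄ A₅) A₆)) with cost 31216.

31216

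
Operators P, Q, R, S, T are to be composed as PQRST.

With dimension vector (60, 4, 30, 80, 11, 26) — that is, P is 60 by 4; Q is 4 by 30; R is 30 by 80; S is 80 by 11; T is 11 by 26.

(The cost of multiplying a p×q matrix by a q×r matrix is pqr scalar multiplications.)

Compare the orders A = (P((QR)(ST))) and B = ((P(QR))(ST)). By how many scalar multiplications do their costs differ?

129440

Order A = (P((QR)(ST))): (QR): 4×30 by 30×80 → 4×80, cost 4·30·80 = 9600; (ST): 80×11 by 11×26 → 80×26, cost 80·11·26 = 22880; ((QR)(ST)): 4×80 by 80×26 → 4×26, cost 4·80·26 = 8320; cumulative 40800; (P((QR)(ST))): 60×4 by 4×26 → 60×26, cost 60·4·26 = 6240; cumulative 47040. Total 47040.
Order B = ((P(QR))(ST)): (QR): 4×30 by 30×80 → 4×80, cost 4·30·80 = 9600; (P(QR)): 60×4 by 4×80 → 60×80, cost 60·4·80 = 19200; cumulative 28800; (ST): 80×11 by 11×26 → 80×26, cost 80·11·26 = 22880; ((P(QR))(ST)): 60×80 by 80×26 → 60×26, cost 60·80·26 = 124800; cumulative 176480. Total 176480.
Difference: |47040 − 176480| = 129440.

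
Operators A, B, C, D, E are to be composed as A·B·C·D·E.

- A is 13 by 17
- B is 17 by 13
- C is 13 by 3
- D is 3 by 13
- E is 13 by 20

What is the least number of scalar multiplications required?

2886

Adjacent pairs: AB = 13·17·13 = 2873; BC = 17·13·3 = 663; CD = 13·3·13 = 507; DE = 3·13·20 = 780.
Length 3: A..C: k=1: 0+663+13·17·3=1326; k=2: 2873+0+13·13·3=3380 → min 1326 | B..D: k=2: 0+507+17·13·13=3380; k=3: 663+0+17·3·13=1326 → min 1326 | C..E: k=3: 0+780+13·3·20=1560; k=4: 507+0+13·13·20=3887 → min 1560.
Length 4: A..D: k=1: 0+1326+13·17·13=4199; k=2: 2873+507+13·13·13=5577; k=3: 1326+0+13·3·13=1833 → min 1833 | B..E: k=2: 0+1560+17·13·20=5980; k=3: 663+780+17·3·20=2463; k=4: 1326+0+17·13·20=5746 → min 2463.
Length 5: A..E: k=1: 0+2463+13·17·20=6883; k=2: 2873+1560+13·13·20=7813; k=3: 1326+780+13·3·20=2886; k=4: 1833+0+13·13·20=5213 → min 2886.
Optimal order: ((A·(B·C))·(D·E)) with cost 2886.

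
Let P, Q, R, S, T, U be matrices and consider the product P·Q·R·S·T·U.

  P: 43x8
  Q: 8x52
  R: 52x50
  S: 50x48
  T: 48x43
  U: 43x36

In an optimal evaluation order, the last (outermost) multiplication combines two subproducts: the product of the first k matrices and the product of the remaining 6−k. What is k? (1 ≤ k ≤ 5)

Adjacent pairs: PQ = 43·8·52 = 17888; QR = 8·52·50 = 20800; RS = 52·50·48 = 124800; ST = 50·48·43 = 103200; TU = 48·43·36 = 74304.
Length 3: P..R: k=1: 0+20800+43·8·50=38000; k=2: 17888+0+43·52·50=129688 → min 38000 | Q..S: k=2: 0+124800+8·52·48=144768; k=3: 20800+0+8·50·48=40000 → min 40000 | R..T: k=3: 0+103200+52·50·43=215000; k=4: 124800+0+52·48·43=232128 → min 215000 | S..U: k=4: 0+74304+50·48·36=160704; k=5: 103200+0+50·43·36=180600 → min 160704.
Length 4: P..S: k=1: 0+40000+43·8·48=56512; k=2: 17888+124800+43·52·48=250016; k=3: 38000+0+43·50·48=141200 → min 56512 | Q..T: k=2: 0+215000+8·52·43=232888; k=3: 20800+103200+8·50·43=141200; k=4: 40000+0+8·48·43=56512 → min 56512 | R..U: k=3: 0+160704+52·50·36=254304; k=4: 124800+74304+52·48·36=288960; k=5: 215000+0+52·43·36=295496 → min 254304.
Length 5: P..T: k=1: 0+56512+43·8·43=71304; k=2: 17888+215000+43·52·43=329036; k=3: 38000+103200+43·50·43=233650; k=4: 56512+0+43·48·43=145264 → min 71304 | Q..U: k=2: 0+254304+8·52·36=269280; k=3: 20800+160704+8·50·36=195904; k=4: 40000+74304+8·48·36=128128; k=5: 56512+0+8·43·36=68896 → min 68896.
Top-level splits: k=1: (P..P)·(Q..U) → 0+68896+43·8·36 = 81280; k=2: (P..Q)·(R..U) → 17888+254304+43·52·36 = 352688; k=3: (P..R)·(S..U) → 38000+160704+43·50·36 = 276104; k=4: (P..S)·(T..U) → 56512+74304+43·48·36 = 205120; k=5: (P..T)·(U..U) → 71304+0+43·43·36 = 137868.
Best split is after P, i.e. k = 1.

1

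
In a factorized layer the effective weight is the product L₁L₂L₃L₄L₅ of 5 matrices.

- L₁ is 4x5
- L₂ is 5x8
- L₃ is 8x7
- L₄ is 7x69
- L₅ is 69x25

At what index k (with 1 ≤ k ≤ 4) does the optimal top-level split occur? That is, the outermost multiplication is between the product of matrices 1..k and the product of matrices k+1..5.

4

Adjacent pairs: L₁L₂ = 4·5·8 = 160; L₂L₃ = 5·8·7 = 280; L₃L₄ = 8·7·69 = 3864; L₄L₅ = 7·69·25 = 12075.
Length 3: L₁..L₃: k=1: 0+280+4·5·7=420; k=2: 160+0+4·8·7=384 → min 384 | L₂..L₄: k=2: 0+3864+5·8·69=6624; k=3: 280+0+5·7·69=2695 → min 2695 | L₃..L₅: k=3: 0+12075+8·7·25=13475; k=4: 3864+0+8·69·25=17664 → min 13475.
Length 4: L₁..L₄: k=1: 0+2695+4·5·69=4075; k=2: 160+3864+4·8·69=6232; k=3: 384+0+4·7·69=2316 → min 2316 | L₂..L₅: k=2: 0+13475+5·8·25=14475; k=3: 280+12075+5·7·25=13230; k=4: 2695+0+5·69·25=11320 → min 11320.
Top-level splits: k=1: (L₁..L₁)·(L₂..L₅) → 0+11320+4·5·25 = 11820; k=2: (L₁..L₂)·(L₃..L₅) → 160+13475+4·8·25 = 14435; k=3: (L₁..L₃)·(L₄..L₅) → 384+12075+4·7·25 = 13159; k=4: (L₁..L₄)·(L₅..L₅) → 2316+0+4·69·25 = 9216.
Best split is after L₄, i.e. k = 4.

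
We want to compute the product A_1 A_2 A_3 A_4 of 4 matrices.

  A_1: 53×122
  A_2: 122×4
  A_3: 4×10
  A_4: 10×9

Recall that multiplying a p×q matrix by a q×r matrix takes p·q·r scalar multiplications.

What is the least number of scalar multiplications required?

28132

Adjacent pairs: A_1A_2 = 53·122·4 = 25864; A_2A_3 = 122·4·10 = 4880; A_3A_4 = 4·10·9 = 360.
Length 3: A_1..A_3: k=1: 0+4880+53·122·10=69540; k=2: 25864+0+53·4·10=27984 → min 27984 | A_2..A_4: k=2: 0+360+122·4·9=4752; k=3: 4880+0+122·10·9=15860 → min 4752.
Length 4: A_1..A_4: k=1: 0+4752+53·122·9=62946; k=2: 25864+360+53·4·9=28132; k=3: 27984+0+53·10·9=32754 → min 28132.
Optimal order: ((A_1 A_2) (A_3 A_4)) with cost 28132.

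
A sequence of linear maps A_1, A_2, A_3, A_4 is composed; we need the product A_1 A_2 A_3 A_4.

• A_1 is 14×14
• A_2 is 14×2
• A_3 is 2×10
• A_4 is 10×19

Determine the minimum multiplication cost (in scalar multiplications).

Adjacent pairs: A_1A_2 = 14·14·2 = 392; A_2A_3 = 14·2·10 = 280; A_3A_4 = 2·10·19 = 380.
Length 3: A_1..A_3: k=1: 0+280+14·14·10=2240; k=2: 392+0+14·2·10=672 → min 672 | A_2..A_4: k=2: 0+380+14·2·19=912; k=3: 280+0+14·10·19=2940 → min 912.
Length 4: A_1..A_4: k=1: 0+912+14·14·19=4636; k=2: 392+380+14·2·19=1304; k=3: 672+0+14·10·19=3332 → min 1304.
Optimal order: ((A_1 A_2) (A_3 A_4)) with cost 1304.

1304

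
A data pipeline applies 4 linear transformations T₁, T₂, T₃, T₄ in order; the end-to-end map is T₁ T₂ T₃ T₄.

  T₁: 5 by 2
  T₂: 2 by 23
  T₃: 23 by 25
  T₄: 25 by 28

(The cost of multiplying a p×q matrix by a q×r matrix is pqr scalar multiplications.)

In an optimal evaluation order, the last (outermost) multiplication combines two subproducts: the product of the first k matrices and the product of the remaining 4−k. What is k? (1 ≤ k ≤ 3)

Adjacent pairs: T₁T₂ = 5·2·23 = 230; T₂T₃ = 2·23·25 = 1150; T₃T₄ = 23·25·28 = 16100.
Length 3: T₁..T₃: k=1: 0+1150+5·2·25=1400; k=2: 230+0+5·23·25=3105 → min 1400 | T₂..T₄: k=2: 0+16100+2·23·28=17388; k=3: 1150+0+2·25·28=2550 → min 2550.
Top-level splits: k=1: (T₁..T₁)·(T₂..T₄) → 0+2550+5·2·28 = 2830; k=2: (T₁..T₂)·(T₃..T₄) → 230+16100+5·23·28 = 19550; k=3: (T₁..T₃)·(T₄..T₄) → 1400+0+5·25·28 = 4900.
Best split is after T₁, i.e. k = 1.

1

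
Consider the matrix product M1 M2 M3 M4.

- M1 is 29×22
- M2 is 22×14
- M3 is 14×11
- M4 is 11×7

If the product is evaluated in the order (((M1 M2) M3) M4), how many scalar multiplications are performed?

15631

(M1 M2): 29×22 by 22×14 → 29×14, cost 29·22·14 = 8932
((M1 M2) M3): 29×14 by 14×11 → 29×11, cost 29·14·11 = 4466; cumulative 13398
(((M1 M2) M3) M4): 29×11 by 11×7 → 29×7, cost 29·11·7 = 2233; cumulative 15631
Total: 15631 scalar multiplications.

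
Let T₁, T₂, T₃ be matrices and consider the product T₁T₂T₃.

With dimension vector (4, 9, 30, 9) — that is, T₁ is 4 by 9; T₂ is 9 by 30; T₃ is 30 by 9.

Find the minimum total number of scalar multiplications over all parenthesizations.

2160

Order (T₁(T₂T₃)): (T₂T₃): 9×30 by 30×9 → 9×9, cost 9·30·9 = 2430; (T₁(T₂T₃)): 4×9 by 9×9 → 4×9, cost 4·9·9 = 324; cumulative 2754. Total 2754.
Order ((T₁T₂)T₃): (T₁T₂): 4×9 by 9×30 → 4×30, cost 4·9·30 = 1080; ((T₁T₂)T₃): 4×30 by 30×9 → 4×9, cost 4·30·9 = 1080; cumulative 2160. Total 2160.
Minimum: 2160.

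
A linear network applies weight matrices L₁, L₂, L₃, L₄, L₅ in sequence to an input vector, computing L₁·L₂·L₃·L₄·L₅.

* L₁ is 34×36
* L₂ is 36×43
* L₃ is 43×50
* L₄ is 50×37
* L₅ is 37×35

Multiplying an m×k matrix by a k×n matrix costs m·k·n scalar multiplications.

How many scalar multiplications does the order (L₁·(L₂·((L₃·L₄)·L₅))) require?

232255

(L₃·L₄): 43×50 by 50×37 → 43×37, cost 43·50·37 = 79550
((L₃·L₄)·L₅): 43×37 by 37×35 → 43×35, cost 43·37·35 = 55685; cumulative 135235
(L₂·((L₃·L₄)·L₅)): 36×43 by 43×35 → 36×35, cost 36·43·35 = 54180; cumulative 189415
(L₁·(L₂·((L₃·L₄)·L₅))): 34×36 by 36×35 → 34×35, cost 34·36·35 = 42840; cumulative 232255
Total: 232255 scalar multiplications.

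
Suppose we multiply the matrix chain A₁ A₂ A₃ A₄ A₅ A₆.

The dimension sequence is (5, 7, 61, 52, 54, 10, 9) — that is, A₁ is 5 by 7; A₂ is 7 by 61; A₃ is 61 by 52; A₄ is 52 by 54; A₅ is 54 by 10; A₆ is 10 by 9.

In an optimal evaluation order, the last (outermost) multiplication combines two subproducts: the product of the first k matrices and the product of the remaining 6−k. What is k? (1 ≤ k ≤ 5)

Adjacent pairs: A₁A₂ = 5·7·61 = 2135; A₂A₃ = 7·61·52 = 22204; A₃A₄ = 61·52·54 = 171288; A₄A₅ = 52·54·10 = 28080; A₅A₆ = 54·10·9 = 4860.
Length 3: A₁..A₃: k=1: 0+22204+5·7·52=24024; k=2: 2135+0+5·61·52=17995 → min 17995 | A₂..A₄: k=2: 0+171288+7·61·54=194346; k=3: 22204+0+7·52·54=41860 → min 41860 | A₃..A₅: k=3: 0+28080+61·52·10=59800; k=4: 171288+0+61·54·10=204228 → min 59800 | A₄..A₆: k=4: 0+4860+52·54·9=30132; k=5: 28080+0+52·10·9=32760 → min 30132.
Length 4: A₁..A₄: k=1: 0+41860+5·7·54=43750; k=2: 2135+171288+5·61·54=189893; k=3: 17995+0+5·52·54=32035 → min 32035 | A₂..A₅: k=2: 0+59800+7·61·10=64070; k=3: 22204+28080+7·52·10=53924; k=4: 41860+0+7·54·10=45640 → min 45640 | A₃..A₆: k=3: 0+30132+61·52·9=58680; k=4: 171288+4860+61·54·9=205794; k=5: 59800+0+61·10·9=65290 → min 58680.
Length 5: A₁..A₅: k=1: 0+45640+5·7·10=45990; k=2: 2135+59800+5·61·10=64985; k=3: 17995+28080+5·52·10=48675; k=4: 32035+0+5·54·10=34735 → min 34735 | A₂..A₆: k=2: 0+58680+7·61·9=62523; k=3: 22204+30132+7·52·9=55612; k=4: 41860+4860+7·54·9=50122; k=5: 45640+0+7·10·9=46270 → min 46270.
Top-level splits: k=1: (A₁..A₁)·(A₂..A₆) → 0+46270+5·7·9 = 46585; k=2: (A₁..A₂)·(A₃..A₆) → 2135+58680+5·61·9 = 63560; k=3: (A₁..A₃)·(A₄..A₆) → 17995+30132+5·52·9 = 50467; k=4: (A₁..A₄)·(A₅..A₆) → 32035+4860+5·54·9 = 39325; k=5: (A₁..A₅)·(A₆..A₆) → 34735+0+5·10·9 = 35185.
Best split is after A₅, i.e. k = 5.

5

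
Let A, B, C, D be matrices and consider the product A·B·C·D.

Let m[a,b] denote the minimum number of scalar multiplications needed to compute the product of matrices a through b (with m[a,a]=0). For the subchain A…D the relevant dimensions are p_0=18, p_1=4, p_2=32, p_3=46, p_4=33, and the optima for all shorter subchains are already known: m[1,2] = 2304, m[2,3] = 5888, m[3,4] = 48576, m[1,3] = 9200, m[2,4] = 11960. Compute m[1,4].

m[1,4] = min over k∈[1,3] of m[1,k]+m[k+1,4]+p_{0}·p_k·p_{4}.
k=1: 0 + 11960 + 18·4·33 = 14336; k=2: 2304 + 48576 + 18·32·33 = 69888; k=3: 9200 + 0 + 18·46·33 = 36524.
Minimum: 14336 at k=1.

14336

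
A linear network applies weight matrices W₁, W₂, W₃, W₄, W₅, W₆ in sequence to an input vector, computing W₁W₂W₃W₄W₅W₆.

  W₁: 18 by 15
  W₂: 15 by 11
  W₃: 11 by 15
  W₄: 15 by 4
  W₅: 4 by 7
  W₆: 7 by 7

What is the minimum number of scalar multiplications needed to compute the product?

Adjacent pairs: W₁W₂ = 18·15·11 = 2970; W₂W₃ = 15·11·15 = 2475; W₃W₄ = 11·15·4 = 660; W₄W₅ = 15·4·7 = 420; W₅W₆ = 4·7·7 = 196.
Length 3: W₁..W₃: k=1: 0+2475+18·15·15=6525; k=2: 2970+0+18·11·15=5940 → min 5940 | W₂..W₄: k=2: 0+660+15·11·4=1320; k=3: 2475+0+15·15·4=3375 → min 1320 | W₃..W₅: k=3: 0+420+11·15·7=1575; k=4: 660+0+11·4·7=968 → min 968 | W₄..W₆: k=4: 0+196+15·4·7=616; k=5: 420+0+15·7·7=1155 → min 616.
Length 4: W₁..W₄: k=1: 0+1320+18·15·4=2400; k=2: 2970+660+18·11·4=4422; k=3: 5940+0+18·15·4=7020 → min 2400 | W₂..W₅: k=2: 0+968+15·11·7=2123; k=3: 2475+420+15·15·7=4470; k=4: 1320+0+15·4·7=1740 → min 1740 | W₃..W₆: k=3: 0+616+11·15·7=1771; k=4: 660+196+11·4·7=1164; k=5: 968+0+11·7·7=1507 → min 1164.
Length 5: W₁..W₅: k=1: 0+1740+18·15·7=3630; k=2: 2970+968+18·11·7=5324; k=3: 5940+420+18·15·7=8250; k=4: 2400+0+18·4·7=2904 → min 2904 | W₂..W₆: k=2: 0+1164+15·11·7=2319; k=3: 2475+616+15·15·7=4666; k=4: 1320+196+15·4·7=1936; k=5: 1740+0+15·7·7=2475 → min 1936.
Length 6: W₁..W₆: k=1: 0+1936+18·15·7=3826; k=2: 2970+1164+18·11·7=5520; k=3: 5940+616+18·15·7=8446; k=4: 2400+196+18·4·7=3100; k=5: 2904+0+18·7·7=3786 → min 3100.
Optimal order: ((W₁(W₂(W₃W₄)))(W₅W₆)) with cost 3100.

3100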